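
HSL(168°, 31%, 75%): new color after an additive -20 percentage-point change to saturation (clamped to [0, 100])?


Original S = 31%
Adjustment = -20 percentage points
New S = 31 + (-20) = 11
Clamp to [0, 100] → 11
= HSL(168°, 11%, 75%)


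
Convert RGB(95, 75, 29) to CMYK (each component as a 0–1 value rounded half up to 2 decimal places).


R'=95/255≈0.3725, G'=75/255≈0.2941, B'=29/255≈0.1137
K = 1 - max(R',G',B') = 1 - 95/255 = 160/255 = 0.62745… → 0.63
(1-R'-K)/(1-K) simplifies to (max-R)/max with max = 95:
C = (95-95)/95 = 0/95 = 0 → 0.00
M = (95-75)/95 = 20/95 = 0.21052… → 0.21
Y = (95-29)/95 = 66/95 = 0.69473… → 0.69
= CMYK(0.00, 0.21, 0.69, 0.63)


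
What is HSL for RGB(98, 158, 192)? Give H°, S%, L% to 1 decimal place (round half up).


Normalize: R'=98/255≈0.3843, G'=158/255≈0.6196, B'=192/255≈0.7529
Max=192/255, Min=98/255, Δ=Max-Min=94/255
L = (Max+Min)/2 = (192+98)/510 = 290/510 = 0.56862… → L = 56.9%
L > 0.5 → S = Δ/(2-Max-Min) = 94/(510-192-98) = 94/220 = 0.42727… → S = 42.7%
(the 1/255 factors cancel in S and H, so raw channel differences can be used)
Max is B' → H = 60 × ((R-G)/Δ + 4) = 60 × ((98-158)/94 + 4)
  -60/94 + 4 = -0.6382… + 4 = 3.3617…
  H = 60 × 3.3617… = 201.702…° → H = 201.7°
= HSL(201.7°, 42.7%, 56.9%)


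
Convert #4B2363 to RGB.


4B → 75 (R)
23 → 35 (G)
63 → 99 (B)
= RGB(75, 35, 99)


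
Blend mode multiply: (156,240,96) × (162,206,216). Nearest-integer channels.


Multiply: C = A×B/255, rounded to nearest integer
R: 156×162/255 = 25272/255 ≈ 99.106 → 99
G: 240×206/255 = 49440/255 ≈ 193.882 → 194
B: 96×216/255 = 20736/255 ≈ 81.318 → 81
= RGB(99, 194, 81)


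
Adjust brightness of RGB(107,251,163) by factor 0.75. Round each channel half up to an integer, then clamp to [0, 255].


Multiply each channel by 0.75, round half up, clamp to [0, 255]
R: 107×0.75 = 80.25 → round → 80
G: 251×0.75 = 188.25 → round → 188
B: 163×0.75 = 122.25 → round → 122
= RGB(80, 188, 122)


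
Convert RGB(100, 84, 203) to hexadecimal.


R = 100 → 64 (hex)
G = 84 → 54 (hex)
B = 203 → CB (hex)
Hex = #6454CB


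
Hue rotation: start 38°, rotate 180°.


New hue = (H + rotation) mod 360
New hue = (38 + 180) mod 360
= 218 mod 360
= 218°


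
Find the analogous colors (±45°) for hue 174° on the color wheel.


Base hue: 174°
Left analog: (174 - 45) mod 360 = 129°
Right analog: (174 + 45) mod 360 = 219°
Analogous hues = 129° and 219°


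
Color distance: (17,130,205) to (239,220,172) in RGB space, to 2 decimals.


d = √[(R₁-R₂)² + (G₁-G₂)² + (B₁-B₂)²]
d = √[(17-239)² + (130-220)² + (205-172)²]
d = √[49284 + 8100 + 1089]
d = √58473
d ≈ 241.81


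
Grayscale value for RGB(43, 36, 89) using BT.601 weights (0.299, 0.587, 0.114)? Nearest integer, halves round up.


Gray = 0.299×R + 0.587×G + 0.114×B
Gray = 0.299×43 + 0.587×36 + 0.114×89
Gray = 12.857 + 21.132 + 10.146
Gray = 44.135 → round half up → 44
Gray = 44


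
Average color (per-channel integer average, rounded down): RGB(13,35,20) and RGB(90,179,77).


Midpoint: each channel = ⌊(C₁+C₂)/2⌋
R: ⌊(13+90)/2⌋ = 51
G: ⌊(35+179)/2⌋ = 107
B: ⌊(20+77)/2⌋ = 48
= RGB(51, 107, 48)


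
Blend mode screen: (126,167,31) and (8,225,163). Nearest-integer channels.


Screen: C = 255 - (255-A)×(255-B)/255, rounded to nearest integer
R: 255 - (255-126)×(255-8)/255 = 255 - 31863/255 ≈ 255 - 124.953 = 130.047 → 130
G: 255 - (255-167)×(255-225)/255 = 255 - 2640/255 ≈ 255 - 10.353 = 244.647 → 245
B: 255 - (255-31)×(255-163)/255 = 255 - 20608/255 ≈ 255 - 80.816 = 174.184 → 174
= RGB(130, 245, 174)


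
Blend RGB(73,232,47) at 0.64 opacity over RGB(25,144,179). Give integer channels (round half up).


C = α×F + (1-α)×B, with 1-α = 0.36
R: 0.64×73 + 0.36×25 = 46.72 + 9.00 = 55.72 → 56
G: 0.64×232 + 0.36×144 = 148.48 + 51.84 = 200.32 → 200
B: 0.64×47 + 0.36×179 = 30.08 + 64.44 = 94.52 → 95
= RGB(56, 200, 95)


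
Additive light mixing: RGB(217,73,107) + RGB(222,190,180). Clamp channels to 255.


Additive: each channel = min(255, C₁+C₂)
R: 217+222 = 439 → 255
G: 73+190 = 263 → 255
B: 107+180 = 287 → 255
= RGB(255, 255, 255)


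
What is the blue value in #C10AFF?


Color: #C10AFF
R = C1 = 193
G = 0A = 10
B = FF = 255
Blue = 255


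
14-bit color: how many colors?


Colors = 2^bits = 2^14
= 16,384 colors


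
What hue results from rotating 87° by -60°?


New hue = (H + rotation) mod 360
New hue = (87 -60) mod 360
= 27 mod 360
= 27°


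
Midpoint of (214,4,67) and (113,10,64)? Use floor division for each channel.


Midpoint: each channel = ⌊(C₁+C₂)/2⌋
R: ⌊(214+113)/2⌋ = 163
G: ⌊(4+10)/2⌋ = 7
B: ⌊(67+64)/2⌋ = 65
= RGB(163, 7, 65)


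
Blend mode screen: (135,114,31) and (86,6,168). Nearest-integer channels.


Screen: C = 255 - (255-A)×(255-B)/255, rounded to nearest integer
R: 255 - (255-135)×(255-86)/255 = 255 - 20280/255 ≈ 255 - 79.529 = 175.471 → 175
G: 255 - (255-114)×(255-6)/255 = 255 - 35109/255 ≈ 255 - 137.682 = 117.318 → 117
B: 255 - (255-31)×(255-168)/255 = 255 - 19488/255 ≈ 255 - 76.424 = 178.576 → 179
= RGB(175, 117, 179)


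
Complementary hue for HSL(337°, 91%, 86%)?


Complement = opposite side of color wheel = hue + 180°
H' = (337 + 180) mod 360 = 157°
S and L unchanged.
= HSL(157°, 91%, 86%)


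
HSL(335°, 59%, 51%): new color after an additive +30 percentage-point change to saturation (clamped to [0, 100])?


Original S = 59%
Adjustment = +30 percentage points
New S = 59 + (30) = 89
Clamp to [0, 100] → 89
= HSL(335°, 89%, 51%)


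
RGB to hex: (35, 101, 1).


R = 35 → 23 (hex)
G = 101 → 65 (hex)
B = 1 → 01 (hex)
Hex = #236501


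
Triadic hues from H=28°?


Triadic: equally spaced at 120° intervals
H1 = 28°
H2 = (28 + 120) mod 360 = 148°
H3 = (28 + 240) mod 360 = 268°
Triadic = 28°, 148°, 268°


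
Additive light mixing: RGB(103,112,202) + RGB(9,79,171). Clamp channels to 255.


Additive: each channel = min(255, C₁+C₂)
R: 103+9 = 112 → 112
G: 112+79 = 191 → 191
B: 202+171 = 373 → 255
= RGB(112, 191, 255)


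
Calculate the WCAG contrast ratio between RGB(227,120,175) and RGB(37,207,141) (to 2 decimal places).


Linearize each sRGB channel c=v/255: c/12.92 if c ≤ 0.04045 else ((c+0.055)/1.055)^2.4
L = 0.2126×R_lin + 0.7152×G_lin + 0.0722×B_lin
Color 1 (227,120,175):
  R=227: 227/255≈0.8902 > 0.04045 → ((0.8902+0.055)/1.055)^2.4 ≈ 0.76815
  G=120: 120/255≈0.4706 > 0.04045 → ((0.4706+0.055)/1.055)^2.4 ≈ 0.18782
  B=175: 175/255≈0.6863 > 0.04045 → ((0.6863+0.055)/1.055)^2.4 ≈ 0.42869
  L1 = 0.2126×0.76815 + 0.7152×0.18782 + 0.0722×0.42869 ≈ 0.32859
Color 2 (37,207,141):
  R=37: 37/255≈0.1451 > 0.04045 → ((0.1451+0.055)/1.055)^2.4 ≈ 0.01850
  G=207: 207/255≈0.8118 > 0.04045 → ((0.8118+0.055)/1.055)^2.4 ≈ 0.62396
  B=141: 141/255≈0.5529 > 0.04045 → ((0.5529+0.055)/1.055)^2.4 ≈ 0.26636
  L2 = 0.2126×0.01850 + 0.7152×0.62396 + 0.0722×0.26636 ≈ 0.46942
Lighter = 0.46942, Darker = 0.32859
Ratio = (L_lighter + 0.05) / (L_darker + 0.05)
Ratio = (0.46942 + 0.05) / (0.32859 + 0.05) = 0.51942 / 0.37859 ≈ 1.3720
Ratio ≈ 1.37:1


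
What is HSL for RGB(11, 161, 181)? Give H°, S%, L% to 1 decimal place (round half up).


Normalize: R'=11/255≈0.0431, G'=161/255≈0.6314, B'=181/255≈0.7098
Max=181/255, Min=11/255, Δ=Max-Min=170/255
L = (Max+Min)/2 = (181+11)/510 = 192/510 = 0.37647… → L = 37.6%
L ≤ 0.5 → S = Δ/(Max+Min) = 170/(181+11) = 170/192 = 0.88541… → S = 88.5%
(the 1/255 factors cancel in S and H, so raw channel differences can be used)
Max is B' → H = 60 × ((R-G)/Δ + 4) = 60 × ((11-161)/170 + 4)
  -150/170 + 4 = -0.8823… + 4 = 3.1176…
  H = 60 × 3.1176… = 187.058…° → H = 187.1°
= HSL(187.1°, 88.5%, 37.6%)


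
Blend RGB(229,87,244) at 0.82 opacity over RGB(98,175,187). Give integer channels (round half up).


C = α×F + (1-α)×B, with 1-α = 0.18
R: 0.82×229 + 0.18×98 = 187.78 + 17.64 = 205.42 → 205
G: 0.82×87 + 0.18×175 = 71.34 + 31.50 = 102.84 → 103
B: 0.82×244 + 0.18×187 = 200.08 + 33.66 = 233.74 → 234
= RGB(205, 103, 234)


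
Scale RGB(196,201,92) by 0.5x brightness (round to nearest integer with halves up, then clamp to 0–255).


Multiply each channel by 0.5, round half up, clamp to [0, 255]
R: 196×0.5 = 98
G: 201×0.5 = 100.5 → round → 101
B: 92×0.5 = 46
= RGB(98, 101, 46)


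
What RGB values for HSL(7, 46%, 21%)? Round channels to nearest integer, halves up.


H=7°, S=0.46, L=0.21
C = (1-|2L-1|)×S = (1-|-0.58|)×0.46 = 0.1932
H' = H/60 = 7/60 ≈ 0.1167; X = C×(1-|H' mod 2 - 1|) = 0.02254
m = L - C/2 = 0.21 - 0.0966 = 0.1134
Sector ⌊H'⌋ = 0 → (R',G',B') = (0.1932, 0.02254, 0.0)
RGB = ((R'+m)×255, (G'+m)×255, (B'+m)×255) = (78.183, 34.6647, 28.917)
Round half up → RGB(78, 35, 29)


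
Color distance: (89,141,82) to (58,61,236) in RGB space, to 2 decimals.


d = √[(R₁-R₂)² + (G₁-G₂)² + (B₁-B₂)²]
d = √[(89-58)² + (141-61)² + (82-236)²]
d = √[961 + 6400 + 23716]
d = √31077
d ≈ 176.29


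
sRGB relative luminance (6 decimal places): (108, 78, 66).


Linearize each channel (sRGB transfer function): c = v/255; c_lin = c/12.92 if c ≤ 0.04045, else ((c+0.055)/1.055)^2.4
  R: 108/255 ≈ 0.423529 > 0.04045 → ((0.423529+0.055)/1.055)^2.4 ≈ 0.149960
  G: 78/255 ≈ 0.305882 > 0.04045 → ((0.305882+0.055)/1.055)^2.4 ≈ 0.076185
  B: 66/255 ≈ 0.258824 > 0.04045 → ((0.258824+0.055)/1.055)^2.4 ≈ 0.054480
R_lin = 0.149960, G_lin = 0.076185, B_lin = 0.054480
L = 0.2126×R + 0.7152×G + 0.0722×B
L = 0.2126×0.149960 + 0.7152×0.076185 + 0.0722×0.054480
L ≈ 0.090303


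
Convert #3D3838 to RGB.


3D → 61 (R)
38 → 56 (G)
38 → 56 (B)
= RGB(61, 56, 56)


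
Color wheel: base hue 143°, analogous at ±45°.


Base hue: 143°
Left analog: (143 - 45) mod 360 = 98°
Right analog: (143 + 45) mod 360 = 188°
Analogous hues = 98° and 188°


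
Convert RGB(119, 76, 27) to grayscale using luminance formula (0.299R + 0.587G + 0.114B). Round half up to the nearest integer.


Gray = 0.299×R + 0.587×G + 0.114×B
Gray = 0.299×119 + 0.587×76 + 0.114×27
Gray = 35.581 + 44.612 + 3.078
Gray = 83.271 → round half up → 83
Gray = 83


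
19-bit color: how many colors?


Colors = 2^bits = 2^19
= 524,288 colors


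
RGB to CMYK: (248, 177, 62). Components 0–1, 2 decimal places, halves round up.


R'=248/255≈0.9725, G'=177/255≈0.6941, B'=62/255≈0.2431
K = 1 - max(R',G',B') = 1 - 248/255 = 7/255 = 0.02745… → 0.03
(1-R'-K)/(1-K) simplifies to (max-R)/max with max = 248:
C = (248-248)/248 = 0/248 = 0 → 0.00
M = (248-177)/248 = 71/248 = 0.28629… → 0.29
Y = (248-62)/248 = 186/248 = 0.75 → 0.75
= CMYK(0.00, 0.29, 0.75, 0.03)


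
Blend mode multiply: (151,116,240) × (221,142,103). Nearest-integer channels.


Multiply: C = A×B/255, rounded to nearest integer
R: 151×221/255 = 33371/255 ≈ 130.867 → 131
G: 116×142/255 = 16472/255 ≈ 64.596 → 65
B: 240×103/255 = 24720/255 ≈ 96.941 → 97
= RGB(131, 65, 97)


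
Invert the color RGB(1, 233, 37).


Invert: (255-R, 255-G, 255-B)
R: 255-1 = 254
G: 255-233 = 22
B: 255-37 = 218
= RGB(254, 22, 218)


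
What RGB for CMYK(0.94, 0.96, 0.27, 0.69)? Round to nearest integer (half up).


R = 255 × (1-C) × (1-K) = 255 × 0.06 × 0.31 = 4.743 → 5
G = 255 × (1-M) × (1-K) = 255 × 0.04 × 0.31 = 3.162 → 3
B = 255 × (1-Y) × (1-K) = 255 × 0.73 × 0.31 = 57.7065 → 58
= RGB(5, 3, 58)


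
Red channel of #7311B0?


Color: #7311B0
R = 73 = 115
G = 11 = 17
B = B0 = 176
Red = 115


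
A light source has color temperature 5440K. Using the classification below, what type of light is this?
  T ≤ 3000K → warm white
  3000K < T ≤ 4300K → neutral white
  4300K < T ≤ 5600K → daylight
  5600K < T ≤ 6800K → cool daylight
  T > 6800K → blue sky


Temperature: 5440K
4300K < 5440K ≤ 5600K → daylight
Classification: daylight


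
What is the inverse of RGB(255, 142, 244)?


Invert: (255-R, 255-G, 255-B)
R: 255-255 = 0
G: 255-142 = 113
B: 255-244 = 11
= RGB(0, 113, 11)


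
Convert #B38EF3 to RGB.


B3 → 179 (R)
8E → 142 (G)
F3 → 243 (B)
= RGB(179, 142, 243)


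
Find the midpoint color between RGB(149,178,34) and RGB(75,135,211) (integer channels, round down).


Midpoint: each channel = ⌊(C₁+C₂)/2⌋
R: ⌊(149+75)/2⌋ = 112
G: ⌊(178+135)/2⌋ = 156
B: ⌊(34+211)/2⌋ = 122
= RGB(112, 156, 122)


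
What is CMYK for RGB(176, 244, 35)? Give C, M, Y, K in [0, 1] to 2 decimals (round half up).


R'=176/255≈0.6902, G'=244/255≈0.9569, B'=35/255≈0.1373
K = 1 - max(R',G',B') = 1 - 244/255 = 11/255 = 0.04313… → 0.04
(1-R'-K)/(1-K) simplifies to (max-R)/max with max = 244:
C = (244-176)/244 = 68/244 = 0.27868… → 0.28
M = (244-244)/244 = 0/244 = 0 → 0.00
Y = (244-35)/244 = 209/244 = 0.85655… → 0.86
= CMYK(0.28, 0.00, 0.86, 0.04)


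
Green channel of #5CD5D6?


Color: #5CD5D6
R = 5C = 92
G = D5 = 213
B = D6 = 214
Green = 213


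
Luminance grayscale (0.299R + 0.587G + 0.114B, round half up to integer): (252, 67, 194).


Gray = 0.299×R + 0.587×G + 0.114×B
Gray = 0.299×252 + 0.587×67 + 0.114×194
Gray = 75.348 + 39.329 + 22.116
Gray = 136.793 → round half up → 137
Gray = 137


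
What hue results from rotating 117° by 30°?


New hue = (H + rotation) mod 360
New hue = (117 + 30) mod 360
= 147 mod 360
= 147°


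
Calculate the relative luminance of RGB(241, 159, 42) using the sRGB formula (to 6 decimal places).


Linearize each channel (sRGB transfer function): c = v/255; c_lin = c/12.92 if c ≤ 0.04045, else ((c+0.055)/1.055)^2.4
  R: 241/255 ≈ 0.945098 > 0.04045 → ((0.945098+0.055)/1.055)^2.4 ≈ 0.879622
  G: 159/255 ≈ 0.623529 > 0.04045 → ((0.623529+0.055)/1.055)^2.4 ≈ 0.346704
  B: 42/255 ≈ 0.164706 > 0.04045 → ((0.164706+0.055)/1.055)^2.4 ≈ 0.023153
R_lin = 0.879622, G_lin = 0.346704, B_lin = 0.023153
L = 0.2126×R + 0.7152×G + 0.0722×B
L = 0.2126×0.879622 + 0.7152×0.346704 + 0.0722×0.023153
L ≈ 0.436642


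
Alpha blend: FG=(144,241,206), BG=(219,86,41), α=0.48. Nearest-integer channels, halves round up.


C = α×F + (1-α)×B, with 1-α = 0.52
R: 0.48×144 + 0.52×219 = 69.12 + 113.88 = 183.00 → 183
G: 0.48×241 + 0.52×86 = 115.68 + 44.72 = 160.40 → 160
B: 0.48×206 + 0.52×41 = 98.88 + 21.32 = 120.20 → 120
= RGB(183, 160, 120)


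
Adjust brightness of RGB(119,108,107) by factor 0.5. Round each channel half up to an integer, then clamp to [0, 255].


Multiply each channel by 0.5, round half up, clamp to [0, 255]
R: 119×0.5 = 59.5 → round → 60
G: 108×0.5 = 54
B: 107×0.5 = 53.5 → round → 54
= RGB(60, 54, 54)


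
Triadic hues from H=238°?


Triadic: equally spaced at 120° intervals
H1 = 238°
H2 = (238 + 120) mod 360 = 358°
H3 = (238 + 240) mod 360 = 118°
Triadic = 238°, 358°, 118°


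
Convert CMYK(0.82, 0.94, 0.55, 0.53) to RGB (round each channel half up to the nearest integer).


R = 255 × (1-C) × (1-K) = 255 × 0.18 × 0.47 = 21.573 → 22
G = 255 × (1-M) × (1-K) = 255 × 0.06 × 0.47 = 7.191 → 7
B = 255 × (1-Y) × (1-K) = 255 × 0.45 × 0.47 = 53.9325 → 54
= RGB(22, 7, 54)


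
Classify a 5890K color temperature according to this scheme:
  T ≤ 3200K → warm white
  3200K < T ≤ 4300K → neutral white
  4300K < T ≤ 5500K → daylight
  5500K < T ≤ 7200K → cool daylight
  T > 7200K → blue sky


Temperature: 5890K
5500K < 5890K ≤ 7200K → cool daylight
Classification: cool daylight


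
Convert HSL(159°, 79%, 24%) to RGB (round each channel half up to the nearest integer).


H=159°, S=0.79, L=0.24
C = (1-|2L-1|)×S = (1-|-0.52|)×0.79 = 0.3792
H' = H/60 = 159/60 ≈ 2.6500; X = C×(1-|H' mod 2 - 1|) = 0.24648
m = L - C/2 = 0.24 - 0.1896 = 0.0504
Sector ⌊H'⌋ = 2 → (R',G',B') = (0.0, 0.3792, 0.24648)
RGB = ((R'+m)×255, (G'+m)×255, (B'+m)×255) = (12.852, 109.548, 75.7044)
Round half up → RGB(13, 110, 76)


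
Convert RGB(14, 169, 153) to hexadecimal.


R = 14 → 0E (hex)
G = 169 → A9 (hex)
B = 153 → 99 (hex)
Hex = #0EA999


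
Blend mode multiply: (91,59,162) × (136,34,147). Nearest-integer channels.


Multiply: C = A×B/255, rounded to nearest integer
R: 91×136/255 = 12376/255 ≈ 48.533 → 49
G: 59×34/255 = 2006/255 ≈ 7.867 → 8
B: 162×147/255 = 23814/255 ≈ 93.388 → 93
= RGB(49, 8, 93)


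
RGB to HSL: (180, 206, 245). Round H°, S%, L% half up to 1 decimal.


Normalize: R'=180/255≈0.7059, G'=206/255≈0.8078, B'=245/255≈0.9608
Max=245/255, Min=180/255, Δ=Max-Min=65/255
L = (Max+Min)/2 = (245+180)/510 = 425/510 = 0.83333… → L = 83.3%
L > 0.5 → S = Δ/(2-Max-Min) = 65/(510-245-180) = 65/85 = 0.76470… → S = 76.5%
(the 1/255 factors cancel in S and H, so raw channel differences can be used)
Max is B' → H = 60 × ((R-G)/Δ + 4) = 60 × ((180-206)/65 + 4)
  -26/65 + 4 = -0.4 + 4 = 3.6
  H = 60 × 3.6 = 216° → H = 216.0°
= HSL(216.0°, 76.5%, 83.3%)


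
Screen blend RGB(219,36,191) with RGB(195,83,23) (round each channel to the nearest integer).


Screen: C = 255 - (255-A)×(255-B)/255, rounded to nearest integer
R: 255 - (255-219)×(255-195)/255 = 255 - 2160/255 ≈ 255 - 8.471 = 246.529 → 247
G: 255 - (255-36)×(255-83)/255 = 255 - 37668/255 ≈ 255 - 147.718 = 107.282 → 107
B: 255 - (255-191)×(255-23)/255 = 255 - 14848/255 ≈ 255 - 58.227 = 196.773 → 197
= RGB(247, 107, 197)


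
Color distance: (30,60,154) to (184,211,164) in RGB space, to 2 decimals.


d = √[(R₁-R₂)² + (G₁-G₂)² + (B₁-B₂)²]
d = √[(30-184)² + (60-211)² + (154-164)²]
d = √[23716 + 22801 + 100]
d = √46617
d ≈ 215.91


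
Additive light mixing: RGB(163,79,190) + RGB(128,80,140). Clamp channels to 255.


Additive: each channel = min(255, C₁+C₂)
R: 163+128 = 291 → 255
G: 79+80 = 159 → 159
B: 190+140 = 330 → 255
= RGB(255, 159, 255)


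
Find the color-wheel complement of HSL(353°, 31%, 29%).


Complement = opposite side of color wheel = hue + 180°
H' = (353 + 180) mod 360 = 173°
S and L unchanged.
= HSL(173°, 31%, 29%)


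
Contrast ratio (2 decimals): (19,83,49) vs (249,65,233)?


Linearize each sRGB channel c=v/255: c/12.92 if c ≤ 0.04045 else ((c+0.055)/1.055)^2.4
L = 0.2126×R_lin + 0.7152×G_lin + 0.0722×B_lin
Color 1 (19,83,49):
  R=19: 19/255≈0.0745 > 0.04045 → ((0.0745+0.055)/1.055)^2.4 ≈ 0.00651
  G=83: 83/255≈0.3255 > 0.04045 → ((0.3255+0.055)/1.055)^2.4 ≈ 0.08650
  B=49: 49/255≈0.1922 > 0.04045 → ((0.1922+0.055)/1.055)^2.4 ≈ 0.03071
  L1 = 0.2126×0.00651 + 0.7152×0.08650 + 0.0722×0.03071 ≈ 0.06547
Color 2 (249,65,233):
  R=249: 249/255≈0.9765 > 0.04045 → ((0.9765+0.055)/1.055)^2.4 ≈ 0.94731
  G=65: 65/255≈0.2549 > 0.04045 → ((0.2549+0.055)/1.055)^2.4 ≈ 0.05286
  B=233: 233/255≈0.9137 > 0.04045 → ((0.9137+0.055)/1.055)^2.4 ≈ 0.81485
  L2 = 0.2126×0.94731 + 0.7152×0.05286 + 0.0722×0.81485 ≈ 0.29804
Lighter = 0.29804, Darker = 0.06547
Ratio = (L_lighter + 0.05) / (L_darker + 0.05)
Ratio = (0.29804 + 0.05) / (0.06547 + 0.05) = 0.34804 / 0.11547 ≈ 3.0142
Ratio ≈ 3.01:1


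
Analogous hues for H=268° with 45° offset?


Base hue: 268°
Left analog: (268 - 45) mod 360 = 223°
Right analog: (268 + 45) mod 360 = 313°
Analogous hues = 223° and 313°


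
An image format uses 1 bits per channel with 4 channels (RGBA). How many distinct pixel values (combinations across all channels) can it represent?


Total bits = 1 bits/channel × 4 channels = 4 bits
Distinct pixel values = 2^4
= 16 pixel values


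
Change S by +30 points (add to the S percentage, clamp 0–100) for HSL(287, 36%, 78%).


Original S = 36%
Adjustment = +30 percentage points
New S = 36 + (30) = 66
Clamp to [0, 100] → 66
= HSL(287°, 66%, 78%)


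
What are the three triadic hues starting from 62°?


Triadic: equally spaced at 120° intervals
H1 = 62°
H2 = (62 + 120) mod 360 = 182°
H3 = (62 + 240) mod 360 = 302°
Triadic = 62°, 182°, 302°


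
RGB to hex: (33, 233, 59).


R = 33 → 21 (hex)
G = 233 → E9 (hex)
B = 59 → 3B (hex)
Hex = #21E93B


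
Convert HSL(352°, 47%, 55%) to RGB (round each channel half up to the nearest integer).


H=352°, S=0.47, L=0.55
C = (1-|2L-1|)×S = (1-|0.10|)×0.47 = 0.423
H' = H/60 = 352/60 ≈ 5.8667; X = C×(1-|H' mod 2 - 1|) = 0.0564
m = L - C/2 = 0.55 - 0.2115 = 0.3385
Sector ⌊H'⌋ = 5 → (R',G',B') = (0.423, 0.0, 0.0564)
RGB = ((R'+m)×255, (G'+m)×255, (B'+m)×255) = (194.1825, 86.3175, 100.6995)
Round half up → RGB(194, 86, 101)


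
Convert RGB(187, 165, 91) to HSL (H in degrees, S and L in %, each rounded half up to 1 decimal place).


Normalize: R'=187/255≈0.7333, G'=165/255≈0.6471, B'=91/255≈0.3569
Max=187/255, Min=91/255, Δ=Max-Min=96/255
L = (Max+Min)/2 = (187+91)/510 = 278/510 = 0.54509… → L = 54.5%
L > 0.5 → S = Δ/(2-Max-Min) = 96/(510-187-91) = 96/232 = 0.41379… → S = 41.4%
(the 1/255 factors cancel in S and H, so raw channel differences can be used)
Max is R' → H = 60 × (((G-B)/Δ) mod 6) = 60 × (((165-91)/96) mod 6)
  74/96 = 0.7708…
  H = 60 × 0.7708… = 46.25° → H = 46.3°
= HSL(46.3°, 41.4%, 54.5%)


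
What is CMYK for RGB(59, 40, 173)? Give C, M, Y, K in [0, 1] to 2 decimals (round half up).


R'=59/255≈0.2314, G'=40/255≈0.1569, B'=173/255≈0.6784
K = 1 - max(R',G',B') = 1 - 173/255 = 82/255 = 0.32156… → 0.32
(1-R'-K)/(1-K) simplifies to (max-R)/max with max = 173:
C = (173-59)/173 = 114/173 = 0.65895… → 0.66
M = (173-40)/173 = 133/173 = 0.76878… → 0.77
Y = (173-173)/173 = 0/173 = 0 → 0.00
= CMYK(0.66, 0.77, 0.00, 0.32)


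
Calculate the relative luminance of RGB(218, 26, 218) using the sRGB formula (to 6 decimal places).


Linearize each channel (sRGB transfer function): c = v/255; c_lin = c/12.92 if c ≤ 0.04045, else ((c+0.055)/1.055)^2.4
  R: 218/255 ≈ 0.854902 > 0.04045 → ((0.854902+0.055)/1.055)^2.4 ≈ 0.701102
  G: 26/255 ≈ 0.101961 > 0.04045 → ((0.101961+0.055)/1.055)^2.4 ≈ 0.010330
  B: 218/255 ≈ 0.854902 > 0.04045 → ((0.854902+0.055)/1.055)^2.4 ≈ 0.701102
R_lin = 0.701102, G_lin = 0.010330, B_lin = 0.701102
L = 0.2126×R + 0.7152×G + 0.0722×B
L = 0.2126×0.701102 + 0.7152×0.010330 + 0.0722×0.701102
L ≈ 0.207062


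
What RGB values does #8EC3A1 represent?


8E → 142 (R)
C3 → 195 (G)
A1 → 161 (B)
= RGB(142, 195, 161)


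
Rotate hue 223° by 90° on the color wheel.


New hue = (H + rotation) mod 360
New hue = (223 + 90) mod 360
= 313 mod 360
= 313°


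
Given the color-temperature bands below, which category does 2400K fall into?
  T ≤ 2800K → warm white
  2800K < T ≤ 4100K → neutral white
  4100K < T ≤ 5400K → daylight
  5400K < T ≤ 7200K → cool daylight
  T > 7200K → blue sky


Temperature: 2400K
2400K ≤ 2800K → warm white
Classification: warm white


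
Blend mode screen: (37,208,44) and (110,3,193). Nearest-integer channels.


Screen: C = 255 - (255-A)×(255-B)/255, rounded to nearest integer
R: 255 - (255-37)×(255-110)/255 = 255 - 31610/255 ≈ 255 - 123.961 = 131.039 → 131
G: 255 - (255-208)×(255-3)/255 = 255 - 11844/255 ≈ 255 - 46.447 = 208.553 → 209
B: 255 - (255-44)×(255-193)/255 = 255 - 13082/255 ≈ 255 - 51.302 = 203.698 → 204
= RGB(131, 209, 204)


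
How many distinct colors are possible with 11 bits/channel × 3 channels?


Total bits = 11 bits/channel × 3 channels = 33 bits
Distinct colors = 2^33
= 8,589,934,592 colors


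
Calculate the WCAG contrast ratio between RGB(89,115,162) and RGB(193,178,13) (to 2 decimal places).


Linearize each sRGB channel c=v/255: c/12.92 if c ≤ 0.04045 else ((c+0.055)/1.055)^2.4
L = 0.2126×R_lin + 0.7152×G_lin + 0.0722×B_lin
Color 1 (89,115,162):
  R=89: 89/255≈0.3490 > 0.04045 → ((0.3490+0.055)/1.055)^2.4 ≈ 0.09990
  G=115: 115/255≈0.4510 > 0.04045 → ((0.4510+0.055)/1.055)^2.4 ≈ 0.17144
  B=162: 162/255≈0.6353 > 0.04045 → ((0.6353+0.055)/1.055)^2.4 ≈ 0.36131
  L1 = 0.2126×0.09990 + 0.7152×0.17144 + 0.0722×0.36131 ≈ 0.16994
Color 2 (193,178,13):
  R=193: 193/255≈0.7569 > 0.04045 → ((0.7569+0.055)/1.055)^2.4 ≈ 0.53328
  G=178: 178/255≈0.6980 > 0.04045 → ((0.6980+0.055)/1.055)^2.4 ≈ 0.44520
  B=13: 13/255≈0.0510 > 0.04045 → ((0.0510+0.055)/1.055)^2.4 ≈ 0.00402
  L2 = 0.2126×0.53328 + 0.7152×0.44520 + 0.0722×0.00402 ≈ 0.43207
Lighter = 0.43207, Darker = 0.16994
Ratio = (L_lighter + 0.05) / (L_darker + 0.05)
Ratio = (0.43207 + 0.05) / (0.16994 + 0.05) = 0.48207 / 0.21994 ≈ 2.1918
Ratio ≈ 2.19:1


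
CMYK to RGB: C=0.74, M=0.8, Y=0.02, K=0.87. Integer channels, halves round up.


R = 255 × (1-C) × (1-K) = 255 × 0.26 × 0.13 = 8.619 → 9
G = 255 × (1-M) × (1-K) = 255 × 0.20 × 0.13 = 6.63 → 7
B = 255 × (1-Y) × (1-K) = 255 × 0.98 × 0.13 = 32.487 → 32
= RGB(9, 7, 32)


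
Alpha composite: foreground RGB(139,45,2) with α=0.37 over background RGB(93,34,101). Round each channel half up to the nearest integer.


C = α×F + (1-α)×B, with 1-α = 0.63
R: 0.37×139 + 0.63×93 = 51.43 + 58.59 = 110.02 → 110
G: 0.37×45 + 0.63×34 = 16.65 + 21.42 = 38.07 → 38
B: 0.37×2 + 0.63×101 = 0.74 + 63.63 = 64.37 → 64
= RGB(110, 38, 64)


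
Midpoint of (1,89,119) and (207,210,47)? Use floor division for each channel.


Midpoint: each channel = ⌊(C₁+C₂)/2⌋
R: ⌊(1+207)/2⌋ = 104
G: ⌊(89+210)/2⌋ = 149
B: ⌊(119+47)/2⌋ = 83
= RGB(104, 149, 83)


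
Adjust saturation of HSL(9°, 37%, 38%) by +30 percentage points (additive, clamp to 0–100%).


Original S = 37%
Adjustment = +30 percentage points
New S = 37 + (30) = 67
Clamp to [0, 100] → 67
= HSL(9°, 67%, 38%)


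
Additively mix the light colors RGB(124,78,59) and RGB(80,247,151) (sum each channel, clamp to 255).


Additive: each channel = min(255, C₁+C₂)
R: 124+80 = 204 → 204
G: 78+247 = 325 → 255
B: 59+151 = 210 → 210
= RGB(204, 255, 210)


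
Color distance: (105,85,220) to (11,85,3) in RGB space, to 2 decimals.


d = √[(R₁-R₂)² + (G₁-G₂)² + (B₁-B₂)²]
d = √[(105-11)² + (85-85)² + (220-3)²]
d = √[8836 + 0 + 47089]
d = √55925
d ≈ 236.48


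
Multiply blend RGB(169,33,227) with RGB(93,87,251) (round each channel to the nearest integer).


Multiply: C = A×B/255, rounded to nearest integer
R: 169×93/255 = 15717/255 ≈ 61.635 → 62
G: 33×87/255 = 2871/255 ≈ 11.259 → 11
B: 227×251/255 = 56977/255 ≈ 223.439 → 223
= RGB(62, 11, 223)


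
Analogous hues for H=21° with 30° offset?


Base hue: 21°
Left analog: (21 - 30) mod 360 = 351°
Right analog: (21 + 30) mod 360 = 51°
Analogous hues = 351° and 51°


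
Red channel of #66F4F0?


Color: #66F4F0
R = 66 = 102
G = F4 = 244
B = F0 = 240
Red = 102


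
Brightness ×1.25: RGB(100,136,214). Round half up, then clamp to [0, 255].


Multiply each channel by 1.25, round half up, clamp to [0, 255]
R: 100×1.25 = 125
G: 136×1.25 = 170
B: 214×1.25 = 267.5 → round → 268 → clamp → 255
= RGB(125, 170, 255)


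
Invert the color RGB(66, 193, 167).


Invert: (255-R, 255-G, 255-B)
R: 255-66 = 189
G: 255-193 = 62
B: 255-167 = 88
= RGB(189, 62, 88)


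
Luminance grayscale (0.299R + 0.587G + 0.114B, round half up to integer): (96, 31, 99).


Gray = 0.299×R + 0.587×G + 0.114×B
Gray = 0.299×96 + 0.587×31 + 0.114×99
Gray = 28.704 + 18.197 + 11.286
Gray = 58.187 → round half up → 58
Gray = 58


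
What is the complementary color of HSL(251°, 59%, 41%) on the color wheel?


Complement = opposite side of color wheel = hue + 180°
H' = (251 + 180) mod 360 = 71°
S and L unchanged.
= HSL(71°, 59%, 41%)


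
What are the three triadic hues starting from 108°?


Triadic: equally spaced at 120° intervals
H1 = 108°
H2 = (108 + 120) mod 360 = 228°
H3 = (108 + 240) mod 360 = 348°
Triadic = 108°, 228°, 348°


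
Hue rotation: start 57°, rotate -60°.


New hue = (H + rotation) mod 360
New hue = (57 -60) mod 360
= -3 mod 360
= 357°


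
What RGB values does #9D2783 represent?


9D → 157 (R)
27 → 39 (G)
83 → 131 (B)
= RGB(157, 39, 131)


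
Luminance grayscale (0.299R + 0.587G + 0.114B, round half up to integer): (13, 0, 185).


Gray = 0.299×R + 0.587×G + 0.114×B
Gray = 0.299×13 + 0.587×0 + 0.114×185
Gray = 3.887 + 0.000 + 21.090
Gray = 24.977 → round half up → 25
Gray = 25


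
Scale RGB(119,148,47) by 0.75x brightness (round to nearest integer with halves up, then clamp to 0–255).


Multiply each channel by 0.75, round half up, clamp to [0, 255]
R: 119×0.75 = 89.25 → round → 89
G: 148×0.75 = 111
B: 47×0.75 = 35.25 → round → 35
= RGB(89, 111, 35)


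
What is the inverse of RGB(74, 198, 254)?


Invert: (255-R, 255-G, 255-B)
R: 255-74 = 181
G: 255-198 = 57
B: 255-254 = 1
= RGB(181, 57, 1)


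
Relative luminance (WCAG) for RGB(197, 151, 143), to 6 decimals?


Linearize each channel (sRGB transfer function): c = v/255; c_lin = c/12.92 if c ≤ 0.04045, else ((c+0.055)/1.055)^2.4
  R: 197/255 ≈ 0.772549 > 0.04045 → ((0.772549+0.055)/1.055)^2.4 ≈ 0.558340
  G: 151/255 ≈ 0.592157 > 0.04045 → ((0.592157+0.055)/1.055)^2.4 ≈ 0.309469
  B: 143/255 ≈ 0.560784 > 0.04045 → ((0.560784+0.055)/1.055)^2.4 ≈ 0.274677
R_lin = 0.558340, G_lin = 0.309469, B_lin = 0.274677
L = 0.2126×R + 0.7152×G + 0.0722×B
L = 0.2126×0.558340 + 0.7152×0.309469 + 0.0722×0.274677
L ≈ 0.359867


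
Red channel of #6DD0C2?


Color: #6DD0C2
R = 6D = 109
G = D0 = 208
B = C2 = 194
Red = 109


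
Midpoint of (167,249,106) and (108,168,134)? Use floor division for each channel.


Midpoint: each channel = ⌊(C₁+C₂)/2⌋
R: ⌊(167+108)/2⌋ = 137
G: ⌊(249+168)/2⌋ = 208
B: ⌊(106+134)/2⌋ = 120
= RGB(137, 208, 120)


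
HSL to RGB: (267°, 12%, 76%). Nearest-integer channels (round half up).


H=267°, S=0.12, L=0.76
C = (1-|2L-1|)×S = (1-|0.52|)×0.12 = 0.0576
H' = H/60 = 267/60 ≈ 4.4500; X = C×(1-|H' mod 2 - 1|) = 0.02592
m = L - C/2 = 0.76 - 0.0288 = 0.7312
Sector ⌊H'⌋ = 4 → (R',G',B') = (0.02592, 0.0, 0.0576)
RGB = ((R'+m)×255, (G'+m)×255, (B'+m)×255) = (193.0656, 186.456, 201.144)
Round half up → RGB(193, 186, 201)


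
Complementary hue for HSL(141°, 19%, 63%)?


Complement = opposite side of color wheel = hue + 180°
H' = (141 + 180) mod 360 = 321°
S and L unchanged.
= HSL(321°, 19%, 63%)


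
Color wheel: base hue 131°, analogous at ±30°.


Base hue: 131°
Left analog: (131 - 30) mod 360 = 101°
Right analog: (131 + 30) mod 360 = 161°
Analogous hues = 101° and 161°


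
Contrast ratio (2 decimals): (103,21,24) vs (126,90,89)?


Linearize each sRGB channel c=v/255: c/12.92 if c ≤ 0.04045 else ((c+0.055)/1.055)^2.4
L = 0.2126×R_lin + 0.7152×G_lin + 0.0722×B_lin
Color 1 (103,21,24):
  R=103: 103/255≈0.4039 > 0.04045 → ((0.4039+0.055)/1.055)^2.4 ≈ 0.13563
  G=21: 21/255≈0.0824 > 0.04045 → ((0.0824+0.055)/1.055)^2.4 ≈ 0.00750
  B=24: 24/255≈0.0941 > 0.04045 → ((0.0941+0.055)/1.055)^2.4 ≈ 0.00913
  L1 = 0.2126×0.13563 + 0.7152×0.00750 + 0.0722×0.00913 ≈ 0.03486
Color 2 (126,90,89):
  R=126: 126/255≈0.4941 > 0.04045 → ((0.4941+0.055)/1.055)^2.4 ≈ 0.20864
  G=90: 90/255≈0.3529 > 0.04045 → ((0.3529+0.055)/1.055)^2.4 ≈ 0.10224
  B=89: 89/255≈0.3490 > 0.04045 → ((0.3490+0.055)/1.055)^2.4 ≈ 0.09990
  L2 = 0.2126×0.20864 + 0.7152×0.10224 + 0.0722×0.09990 ≈ 0.12469
Lighter = 0.12469, Darker = 0.03486
Ratio = (L_lighter + 0.05) / (L_darker + 0.05)
Ratio = (0.12469 + 0.05) / (0.03486 + 0.05) = 0.17469 / 0.08486 ≈ 2.0586
Ratio ≈ 2.06:1


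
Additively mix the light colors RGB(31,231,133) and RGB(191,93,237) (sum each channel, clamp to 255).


Additive: each channel = min(255, C₁+C₂)
R: 31+191 = 222 → 222
G: 231+93 = 324 → 255
B: 133+237 = 370 → 255
= RGB(222, 255, 255)


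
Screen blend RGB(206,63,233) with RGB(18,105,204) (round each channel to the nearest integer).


Screen: C = 255 - (255-A)×(255-B)/255, rounded to nearest integer
R: 255 - (255-206)×(255-18)/255 = 255 - 11613/255 ≈ 255 - 45.541 = 209.459 → 209
G: 255 - (255-63)×(255-105)/255 = 255 - 28800/255 ≈ 255 - 112.941 = 142.059 → 142
B: 255 - (255-233)×(255-204)/255 = 255 - 1122/255 ≈ 255 - 4.400 = 250.600 → 251
= RGB(209, 142, 251)


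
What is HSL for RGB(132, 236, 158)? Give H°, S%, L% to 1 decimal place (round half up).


Normalize: R'=132/255≈0.5176, G'=236/255≈0.9255, B'=158/255≈0.6196
Max=236/255, Min=132/255, Δ=Max-Min=104/255
L = (Max+Min)/2 = (236+132)/510 = 368/510 = 0.72156… → L = 72.2%
L > 0.5 → S = Δ/(2-Max-Min) = 104/(510-236-132) = 104/142 = 0.73239… → S = 73.2%
(the 1/255 factors cancel in S and H, so raw channel differences can be used)
Max is G' → H = 60 × ((B-R)/Δ + 2) = 60 × ((158-132)/104 + 2)
  26/104 + 2 = 0.25 + 2 = 2.25
  H = 60 × 2.25 = 135° → H = 135.0°
= HSL(135.0°, 73.2%, 72.2%)


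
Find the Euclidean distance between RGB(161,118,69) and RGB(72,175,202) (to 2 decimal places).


d = √[(R₁-R₂)² + (G₁-G₂)² + (B₁-B₂)²]
d = √[(161-72)² + (118-175)² + (69-202)²]
d = √[7921 + 3249 + 17689]
d = √28859
d ≈ 169.88


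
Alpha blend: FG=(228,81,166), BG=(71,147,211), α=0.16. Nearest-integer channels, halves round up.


C = α×F + (1-α)×B, with 1-α = 0.84
R: 0.16×228 + 0.84×71 = 36.48 + 59.64 = 96.12 → 96
G: 0.16×81 + 0.84×147 = 12.96 + 123.48 = 136.44 → 136
B: 0.16×166 + 0.84×211 = 26.56 + 177.24 = 203.80 → 204
= RGB(96, 136, 204)


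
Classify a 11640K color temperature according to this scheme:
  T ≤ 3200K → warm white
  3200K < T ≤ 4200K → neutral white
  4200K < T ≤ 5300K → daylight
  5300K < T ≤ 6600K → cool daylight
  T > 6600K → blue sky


Temperature: 11640K
11640K > 6600K → blue sky
Classification: blue sky


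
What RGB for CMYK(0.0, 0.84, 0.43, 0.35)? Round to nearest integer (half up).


R = 255 × (1-C) × (1-K) = 255 × 1.00 × 0.65 = 165.75 → 166
G = 255 × (1-M) × (1-K) = 255 × 0.16 × 0.65 = 26.52 → 27
B = 255 × (1-Y) × (1-K) = 255 × 0.57 × 0.65 = 94.4775 → 94
= RGB(166, 27, 94)


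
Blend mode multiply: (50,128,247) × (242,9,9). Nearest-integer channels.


Multiply: C = A×B/255, rounded to nearest integer
R: 50×242/255 = 12100/255 ≈ 47.451 → 47
G: 128×9/255 = 1152/255 ≈ 4.518 → 5
B: 247×9/255 = 2223/255 ≈ 8.718 → 9
= RGB(47, 5, 9)


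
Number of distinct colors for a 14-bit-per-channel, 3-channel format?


Total bits = 14 bits/channel × 3 channels = 42 bits
Distinct colors = 2^42
= 4,398,046,511,104 colors


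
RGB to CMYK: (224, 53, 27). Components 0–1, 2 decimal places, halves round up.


R'=224/255≈0.8784, G'=53/255≈0.2078, B'=27/255≈0.1059
K = 1 - max(R',G',B') = 1 - 224/255 = 31/255 = 0.12156… → 0.12
(1-R'-K)/(1-K) simplifies to (max-R)/max with max = 224:
C = (224-224)/224 = 0/224 = 0 → 0.00
M = (224-53)/224 = 171/224 = 0.76339… → 0.76
Y = (224-27)/224 = 197/224 = 0.87946… → 0.88
= CMYK(0.00, 0.76, 0.88, 0.12)


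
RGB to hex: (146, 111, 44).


R = 146 → 92 (hex)
G = 111 → 6F (hex)
B = 44 → 2C (hex)
Hex = #926F2C


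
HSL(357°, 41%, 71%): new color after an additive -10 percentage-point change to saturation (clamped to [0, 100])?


Original S = 41%
Adjustment = -10 percentage points
New S = 41 + (-10) = 31
Clamp to [0, 100] → 31
= HSL(357°, 31%, 71%)


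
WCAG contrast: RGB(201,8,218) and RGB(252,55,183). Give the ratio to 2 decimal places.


Linearize each sRGB channel c=v/255: c/12.92 if c ≤ 0.04045 else ((c+0.055)/1.055)^2.4
L = 0.2126×R_lin + 0.7152×G_lin + 0.0722×B_lin
Color 1 (201,8,218):
  R=201: 201/255≈0.7882 > 0.04045 → ((0.7882+0.055)/1.055)^2.4 ≈ 0.58408
  G=8: 8/255≈0.0314 ≤ 0.04045 → 0.0314/12.92 ≈ 0.00243
  B=218: 218/255≈0.8549 > 0.04045 → ((0.8549+0.055)/1.055)^2.4 ≈ 0.70110
  L1 = 0.2126×0.58408 + 0.7152×0.00243 + 0.0722×0.70110 ≈ 0.17653
Color 2 (252,55,183):
  R=252: 252/255≈0.9882 > 0.04045 → ((0.9882+0.055)/1.055)^2.4 ≈ 0.97345
  G=55: 55/255≈0.2157 > 0.04045 → ((0.2157+0.055)/1.055)^2.4 ≈ 0.03820
  B=183: 183/255≈0.7176 > 0.04045 → ((0.7176+0.055)/1.055)^2.4 ≈ 0.47353
  L2 = 0.2126×0.97345 + 0.7152×0.03820 + 0.0722×0.47353 ≈ 0.26847
Lighter = 0.26847, Darker = 0.17653
Ratio = (L_lighter + 0.05) / (L_darker + 0.05)
Ratio = (0.26847 + 0.05) / (0.17653 + 0.05) = 0.31847 / 0.22653 ≈ 1.4058
Ratio ≈ 1.41:1


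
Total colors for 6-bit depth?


Colors = 2^bits = 2^6
= 64 colors


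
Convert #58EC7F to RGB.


58 → 88 (R)
EC → 236 (G)
7F → 127 (B)
= RGB(88, 236, 127)


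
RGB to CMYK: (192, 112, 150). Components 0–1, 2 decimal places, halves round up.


R'=192/255≈0.7529, G'=112/255≈0.4392, B'=150/255≈0.5882
K = 1 - max(R',G',B') = 1 - 192/255 = 63/255 = 0.24705… → 0.25
(1-R'-K)/(1-K) simplifies to (max-R)/max with max = 192:
C = (192-192)/192 = 0/192 = 0 → 0.00
M = (192-112)/192 = 80/192 = 0.41666… → 0.42
Y = (192-150)/192 = 42/192 = 0.21875 → 0.22
= CMYK(0.00, 0.42, 0.22, 0.25)


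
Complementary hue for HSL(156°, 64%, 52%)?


Complement = opposite side of color wheel = hue + 180°
H' = (156 + 180) mod 360 = 336°
S and L unchanged.
= HSL(336°, 64%, 52%)


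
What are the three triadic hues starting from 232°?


Triadic: equally spaced at 120° intervals
H1 = 232°
H2 = (232 + 120) mod 360 = 352°
H3 = (232 + 240) mod 360 = 112°
Triadic = 232°, 352°, 112°


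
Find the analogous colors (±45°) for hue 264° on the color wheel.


Base hue: 264°
Left analog: (264 - 45) mod 360 = 219°
Right analog: (264 + 45) mod 360 = 309°
Analogous hues = 219° and 309°


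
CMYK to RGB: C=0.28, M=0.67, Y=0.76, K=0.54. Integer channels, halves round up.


R = 255 × (1-C) × (1-K) = 255 × 0.72 × 0.46 = 84.456 → 84
G = 255 × (1-M) × (1-K) = 255 × 0.33 × 0.46 = 38.709 → 39
B = 255 × (1-Y) × (1-K) = 255 × 0.24 × 0.46 = 28.152 → 28
= RGB(84, 39, 28)


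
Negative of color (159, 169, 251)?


Invert: (255-R, 255-G, 255-B)
R: 255-159 = 96
G: 255-169 = 86
B: 255-251 = 4
= RGB(96, 86, 4)


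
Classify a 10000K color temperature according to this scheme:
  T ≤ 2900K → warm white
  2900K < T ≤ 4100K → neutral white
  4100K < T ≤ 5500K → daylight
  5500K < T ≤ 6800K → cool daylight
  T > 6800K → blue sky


Temperature: 10000K
10000K > 6800K → blue sky
Classification: blue sky


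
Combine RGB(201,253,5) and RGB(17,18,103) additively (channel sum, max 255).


Additive: each channel = min(255, C₁+C₂)
R: 201+17 = 218 → 218
G: 253+18 = 271 → 255
B: 5+103 = 108 → 108
= RGB(218, 255, 108)


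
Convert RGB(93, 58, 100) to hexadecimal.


R = 93 → 5D (hex)
G = 58 → 3A (hex)
B = 100 → 64 (hex)
Hex = #5D3A64


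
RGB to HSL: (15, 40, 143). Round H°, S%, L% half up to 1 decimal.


Normalize: R'=15/255≈0.0588, G'=40/255≈0.1569, B'=143/255≈0.5608
Max=143/255, Min=15/255, Δ=Max-Min=128/255
L = (Max+Min)/2 = (143+15)/510 = 158/510 = 0.30980… → L = 31.0%
L ≤ 0.5 → S = Δ/(Max+Min) = 128/(143+15) = 128/158 = 0.81012… → S = 81.0%
(the 1/255 factors cancel in S and H, so raw channel differences can be used)
Max is B' → H = 60 × ((R-G)/Δ + 4) = 60 × ((15-40)/128 + 4)
  -25/128 + 4 = -0.1953… + 4 = 3.8046…
  H = 60 × 3.8046… = 228.281…° → H = 228.3°
= HSL(228.3°, 81.0%, 31.0%)


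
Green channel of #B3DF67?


Color: #B3DF67
R = B3 = 179
G = DF = 223
B = 67 = 103
Green = 223


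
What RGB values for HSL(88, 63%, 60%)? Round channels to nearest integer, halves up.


H=88°, S=0.63, L=0.60
C = (1-|2L-1|)×S = (1-|0.20|)×0.63 = 0.504
H' = H/60 = 88/60 ≈ 1.4667; X = C×(1-|H' mod 2 - 1|) = 0.2688
m = L - C/2 = 0.60 - 0.252 = 0.348
Sector ⌊H'⌋ = 1 → (R',G',B') = (0.2688, 0.504, 0.0)
RGB = ((R'+m)×255, (G'+m)×255, (B'+m)×255) = (157.284, 217.26, 88.74)
Round half up → RGB(157, 217, 89)
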